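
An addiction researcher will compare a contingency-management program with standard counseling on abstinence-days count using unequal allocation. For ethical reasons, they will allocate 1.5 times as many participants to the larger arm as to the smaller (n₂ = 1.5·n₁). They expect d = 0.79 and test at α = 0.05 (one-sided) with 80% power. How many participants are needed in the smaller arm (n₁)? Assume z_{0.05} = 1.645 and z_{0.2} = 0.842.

n₁ = 17

With allocation ratio k = n₂/n₁ = 1.5, Var(x̄₁−x̄₂) = σ²(1/n₁ + 1/(k·n₁)) = σ²·(k+1)/(k·n₁).
So n₁ = (1 + 1/k)·((z_{α} + z_β)/d)² = 1.667 × (2.487/0.79)².
n₁ = 1.667 × 9.91 = 16.5.
Round up: n₁ = 17, giving n₂ = ⌈1.5 × 17⌉ = ⌈25.5⌉ = 26.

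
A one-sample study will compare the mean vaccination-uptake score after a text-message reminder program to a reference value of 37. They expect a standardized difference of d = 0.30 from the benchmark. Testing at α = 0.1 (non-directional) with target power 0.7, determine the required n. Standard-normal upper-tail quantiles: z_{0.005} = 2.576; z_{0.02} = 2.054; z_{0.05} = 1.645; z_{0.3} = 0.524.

n = 53

For a one-sample test: n = ((z_{α/2} + z_β) / d)².
z_{α/2} + z_β = 1.645 + 0.524 = 2.169.
n = (2.169 / 0.30)² = 7.230² = 52.27.
Round up.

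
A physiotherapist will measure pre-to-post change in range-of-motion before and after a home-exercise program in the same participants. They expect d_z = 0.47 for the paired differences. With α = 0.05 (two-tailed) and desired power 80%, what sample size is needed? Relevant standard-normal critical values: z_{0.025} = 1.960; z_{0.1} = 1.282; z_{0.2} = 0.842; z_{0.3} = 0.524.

For a paired (one-sample on differences) test: n = ((z_{α/2} + z_β) / d)².
z_{α/2} + z_β = 1.960 + 0.842 = 2.802.
n = (2.802 / 0.47)² = 5.962² = 35.54.
Round up.

n = 36 pairs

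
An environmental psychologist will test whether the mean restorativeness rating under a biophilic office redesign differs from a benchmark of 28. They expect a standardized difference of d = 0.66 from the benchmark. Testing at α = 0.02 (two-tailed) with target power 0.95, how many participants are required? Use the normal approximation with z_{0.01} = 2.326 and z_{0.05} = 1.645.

For a one-sample test: n = ((z_{α/2} + z_β) / d)².
z_{α/2} + z_β = 2.326 + 1.645 = 3.971.
n = (3.971 / 0.66)² = 6.017² = 36.20.
Round up.

n = 37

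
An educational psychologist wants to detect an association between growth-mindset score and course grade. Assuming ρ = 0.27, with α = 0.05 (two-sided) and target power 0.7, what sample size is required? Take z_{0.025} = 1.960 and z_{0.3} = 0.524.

Fisher's z: C = ½·ln((1+r)/(1−r)) = ½·ln(1.7397) = 0.2769.
n = ((z_{α/2} + z_β)/C)² + 3.
(1.960 + 0.524) / 0.2769 = 2.484 / 0.2769 = 8.971.
n = 8.971² + 3 = 80.47 + 3 = 83.5.
Round up.

n = 84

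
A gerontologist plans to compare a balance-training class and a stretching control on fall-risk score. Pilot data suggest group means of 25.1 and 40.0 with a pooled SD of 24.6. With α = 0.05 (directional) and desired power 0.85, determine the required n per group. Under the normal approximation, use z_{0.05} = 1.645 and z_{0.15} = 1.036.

n = 40 per group

Cohen's d = |M₁ − M₂| / SD_pooled = |25.1 − 40.0| / 24.6 = 14.9 / 24.6 = 0.606.
For two independent groups with equal n: n = 2·((z_{α} + z_β) / d)².
z_{α} + z_β = 1.645 + 1.036 = 2.681.
n = 2 × (2.681 / 0.606)² = 2 × 4.424² = 2 × 19.57 = 39.1.
Round up to the next whole participant.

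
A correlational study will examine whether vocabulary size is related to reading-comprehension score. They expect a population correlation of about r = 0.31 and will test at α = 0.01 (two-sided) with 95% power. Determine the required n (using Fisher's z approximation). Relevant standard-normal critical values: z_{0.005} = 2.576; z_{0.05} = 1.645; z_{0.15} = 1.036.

n = 177

Fisher's z: C = ½·ln((1+r)/(1−r)) = ½·ln(1.8986) = 0.3205.
n = ((z_{α/2} + z_β)/C)² + 3.
(2.576 + 1.645) / 0.3205 = 4.221 / 0.3205 = 13.170.
n = 13.170² + 3 = 173.45 + 3 = 176.5.
Round up.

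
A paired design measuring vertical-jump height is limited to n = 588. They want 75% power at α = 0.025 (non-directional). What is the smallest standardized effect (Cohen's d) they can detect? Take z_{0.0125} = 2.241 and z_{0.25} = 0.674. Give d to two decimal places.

For a single sample (or paired design) of n = 588: d_min = (z_{α/2} + z_β)/√n.
z-sum = 2.241 + 0.674 = 2.915.
d_min = 2.915 / √588 = 2.915 / 24.249 = 0.120.

d_min ≈ 0.12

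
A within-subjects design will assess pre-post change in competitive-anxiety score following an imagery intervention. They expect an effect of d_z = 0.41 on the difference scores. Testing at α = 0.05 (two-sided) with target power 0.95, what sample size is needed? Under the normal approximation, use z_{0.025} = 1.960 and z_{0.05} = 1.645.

n = 78 pairs

For a paired (one-sample on differences) test: n = ((z_{α/2} + z_β) / d)².
z_{α/2} + z_β = 1.960 + 1.645 = 3.605.
n = (3.605 / 0.41)² = 8.793² = 77.31.
Round up.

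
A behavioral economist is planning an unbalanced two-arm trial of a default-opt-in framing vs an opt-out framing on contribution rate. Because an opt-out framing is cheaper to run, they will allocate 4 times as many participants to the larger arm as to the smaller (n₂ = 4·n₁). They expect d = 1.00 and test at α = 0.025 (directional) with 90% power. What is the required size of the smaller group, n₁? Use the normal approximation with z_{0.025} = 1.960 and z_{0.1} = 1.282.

With allocation ratio k = n₂/n₁ = 4, Var(x̄₁−x̄₂) = σ²(1/n₁ + 1/(k·n₁)) = σ²·(k+1)/(k·n₁).
So n₁ = (1 + 1/k)·((z_{α} + z_β)/d)² = 1.250 × (3.242/1.00)².
n₁ = 1.250 × 10.51 = 13.1.
Round up: n₁ = 14, giving n₂ = 4 × 14 = 56.

n₁ = 14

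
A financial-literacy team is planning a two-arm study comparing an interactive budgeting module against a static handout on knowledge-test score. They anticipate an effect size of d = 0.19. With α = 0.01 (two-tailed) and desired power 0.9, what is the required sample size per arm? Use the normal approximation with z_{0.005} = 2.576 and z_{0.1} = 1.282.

n = 825 per group

For two independent groups with equal n: n = 2·((z_{α/2} + z_β) / d)².
z_{α/2} + z_β = 2.576 + 1.282 = 3.858.
n = 2 × (3.858 / 0.19)² = 2 × 20.305² = 2 × 412.30 = 824.6.
Round up to the next whole participant.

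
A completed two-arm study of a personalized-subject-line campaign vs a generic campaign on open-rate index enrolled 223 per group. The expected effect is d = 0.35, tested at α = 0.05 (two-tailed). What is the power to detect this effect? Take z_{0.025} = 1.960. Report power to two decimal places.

For two equal groups, power = Φ(d·√(n/2) − z_{α/2}).
d·√(n/2) = 0.35 × √(223/2) = 0.35 × 10.559 = 3.696.
z_β = 3.696 − 1.960 = 1.736.
Power = Φ(1.736) = 0.959.

power ≈ 0.96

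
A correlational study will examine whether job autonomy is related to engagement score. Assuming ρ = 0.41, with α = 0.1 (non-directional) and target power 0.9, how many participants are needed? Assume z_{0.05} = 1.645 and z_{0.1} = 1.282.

Fisher's z: C = ½·ln((1+r)/(1−r)) = ½·ln(2.3898) = 0.4356.
n = ((z_{α/2} + z_β)/C)² + 3.
(1.645 + 1.282) / 0.4356 = 2.927 / 0.4356 = 6.719.
n = 6.719² + 3 = 45.15 + 3 = 48.2.
Round up.

n = 49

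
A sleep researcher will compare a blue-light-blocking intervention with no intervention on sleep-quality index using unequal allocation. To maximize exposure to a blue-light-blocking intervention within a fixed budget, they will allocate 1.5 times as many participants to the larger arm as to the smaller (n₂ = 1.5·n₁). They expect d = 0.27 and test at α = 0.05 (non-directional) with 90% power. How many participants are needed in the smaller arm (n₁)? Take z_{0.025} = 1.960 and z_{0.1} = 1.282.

n₁ = 241

With allocation ratio k = n₂/n₁ = 1.5, Var(x̄₁−x̄₂) = σ²(1/n₁ + 1/(k·n₁)) = σ²·(k+1)/(k·n₁).
So n₁ = (1 + 1/k)·((z_{α/2} + z_β)/d)² = 1.667 × (3.242/0.27)².
n₁ = 1.667 × 144.18 = 240.3.
Round up: n₁ = 241, giving n₂ = ⌈1.5 × 241⌉ = ⌈361.5⌉ = 362.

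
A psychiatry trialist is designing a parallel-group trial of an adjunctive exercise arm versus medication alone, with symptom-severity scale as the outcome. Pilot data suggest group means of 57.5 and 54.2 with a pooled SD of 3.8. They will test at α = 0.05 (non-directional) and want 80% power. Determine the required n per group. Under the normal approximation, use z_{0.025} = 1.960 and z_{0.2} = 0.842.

Cohen's d = |M₁ − M₂| / SD_pooled = |57.5 − 54.2| / 3.8 = 3.3 / 3.8 = 0.868.
For two independent groups with equal n: n = 2·((z_{α/2} + z_β) / d)².
z_{α/2} + z_β = 1.960 + 0.842 = 2.802.
n = 2 × (2.802 / 0.868)² = 2 × 3.228² = 2 × 10.42 = 20.8.
Round up to the next whole participant.

n = 21 per group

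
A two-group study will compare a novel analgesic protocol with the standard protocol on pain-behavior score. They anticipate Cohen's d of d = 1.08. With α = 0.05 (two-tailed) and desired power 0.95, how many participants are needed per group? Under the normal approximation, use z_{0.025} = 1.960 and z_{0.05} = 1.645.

For two independent groups with equal n: n = 2·((z_{α/2} + z_β) / d)².
z_{α/2} + z_β = 1.960 + 1.645 = 3.605.
n = 2 × (3.605 / 1.08)² = 2 × 3.338² = 2 × 11.14 = 22.3.
Round up to the next whole participant.

n = 23 per group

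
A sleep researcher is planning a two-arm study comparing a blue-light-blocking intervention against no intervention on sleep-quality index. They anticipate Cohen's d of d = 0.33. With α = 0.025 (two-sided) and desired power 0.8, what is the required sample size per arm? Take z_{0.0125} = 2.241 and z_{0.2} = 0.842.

For two independent groups with equal n: n = 2·((z_{α/2} + z_β) / d)².
z_{α/2} + z_β = 2.241 + 0.842 = 3.083.
n = 2 × (3.083 / 0.33)² = 2 × 9.342² = 2 × 87.28 = 174.6.
Round up to the next whole participant.

n = 175 per group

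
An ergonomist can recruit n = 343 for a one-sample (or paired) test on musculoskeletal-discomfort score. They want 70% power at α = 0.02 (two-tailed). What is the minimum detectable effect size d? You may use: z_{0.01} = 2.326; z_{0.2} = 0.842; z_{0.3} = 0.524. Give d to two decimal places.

For a single sample (or paired design) of n = 343: d_min = (z_{α/2} + z_β)/√n.
z-sum = 2.326 + 0.524 = 2.850.
d_min = 2.850 / √343 = 2.850 / 18.520 = 0.154.

d_min ≈ 0.15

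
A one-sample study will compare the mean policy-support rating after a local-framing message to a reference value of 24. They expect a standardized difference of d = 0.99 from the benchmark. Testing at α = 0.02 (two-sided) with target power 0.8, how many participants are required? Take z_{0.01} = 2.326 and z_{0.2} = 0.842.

n = 11

For a one-sample test: n = ((z_{α/2} + z_β) / d)².
z_{α/2} + z_β = 2.326 + 0.842 = 3.168.
n = (3.168 / 0.99)² = 3.200² = 10.24.
Round up.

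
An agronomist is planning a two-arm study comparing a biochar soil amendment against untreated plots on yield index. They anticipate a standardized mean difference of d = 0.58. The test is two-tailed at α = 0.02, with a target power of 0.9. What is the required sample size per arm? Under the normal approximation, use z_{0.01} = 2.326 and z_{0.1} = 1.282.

n = 78 per group

For two independent groups with equal n: n = 2·((z_{α/2} + z_β) / d)².
z_{α/2} + z_β = 2.326 + 1.282 = 3.608.
n = 2 × (3.608 / 0.58)² = 2 × 6.221² = 2 × 38.70 = 77.4.
Round up to the next whole participant.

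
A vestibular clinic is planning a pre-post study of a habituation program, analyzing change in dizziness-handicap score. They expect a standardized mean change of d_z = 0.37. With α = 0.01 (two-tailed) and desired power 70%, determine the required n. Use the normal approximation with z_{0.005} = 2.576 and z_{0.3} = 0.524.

For a paired (one-sample on differences) test: n = ((z_{α/2} + z_β) / d)².
z_{α/2} + z_β = 2.576 + 0.524 = 3.100.
n = (3.100 / 0.37)² = 8.378² = 70.20.
Round up.

n = 71 pairs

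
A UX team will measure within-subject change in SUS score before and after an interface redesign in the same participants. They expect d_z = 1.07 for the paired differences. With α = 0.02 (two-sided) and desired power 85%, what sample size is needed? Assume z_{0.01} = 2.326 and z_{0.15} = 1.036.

n = 10 pairs

For a paired (one-sample on differences) test: n = ((z_{α/2} + z_β) / d)².
z_{α/2} + z_β = 2.326 + 1.036 = 3.362.
n = (3.362 / 1.07)² = 3.142² = 9.87.
Round up.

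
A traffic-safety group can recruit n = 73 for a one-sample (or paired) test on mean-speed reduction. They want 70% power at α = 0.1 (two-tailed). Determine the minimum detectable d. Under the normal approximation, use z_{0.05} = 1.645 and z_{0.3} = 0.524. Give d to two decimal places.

d_min ≈ 0.25

For a single sample (or paired design) of n = 73: d_min = (z_{α/2} + z_β)/√n.
z-sum = 1.645 + 0.524 = 2.169.
d_min = 2.169 / √73 = 2.169 / 8.544 = 0.254.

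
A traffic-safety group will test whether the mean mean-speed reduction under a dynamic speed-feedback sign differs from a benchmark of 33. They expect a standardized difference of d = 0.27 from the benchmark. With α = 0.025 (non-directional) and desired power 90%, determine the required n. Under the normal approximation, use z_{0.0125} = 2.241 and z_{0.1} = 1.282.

n = 171

For a one-sample test: n = ((z_{α/2} + z_β) / d)².
z_{α/2} + z_β = 2.241 + 1.282 = 3.523.
n = (3.523 / 0.27)² = 13.048² = 170.25.
Round up.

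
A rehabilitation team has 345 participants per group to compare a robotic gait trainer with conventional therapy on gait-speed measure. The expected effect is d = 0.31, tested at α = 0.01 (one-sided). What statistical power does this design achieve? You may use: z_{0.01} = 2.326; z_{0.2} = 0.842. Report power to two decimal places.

power ≈ 0.96

For two equal groups, power = Φ(d·√(n/2) − z_{α}).
d·√(n/2) = 0.31 × √(345/2) = 0.31 × 13.134 = 4.072.
z_β = 4.072 − 2.326 = 1.746.
Power = Φ(1.746) = 0.960.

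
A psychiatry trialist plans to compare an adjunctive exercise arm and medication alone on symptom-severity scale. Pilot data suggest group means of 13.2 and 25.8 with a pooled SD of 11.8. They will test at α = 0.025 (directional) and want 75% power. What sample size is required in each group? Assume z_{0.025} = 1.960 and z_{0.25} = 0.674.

n = 13 per group

Cohen's d = |M₁ − M₂| / SD_pooled = |13.2 − 25.8| / 11.8 = 12.6 / 11.8 = 1.068.
For two independent groups with equal n: n = 2·((z_{α} + z_β) / d)².
z_{α} + z_β = 1.960 + 0.674 = 2.634.
n = 2 × (2.634 / 1.068)² = 2 × 2.466² = 2 × 6.08 = 12.2.
Round up to the next whole participant.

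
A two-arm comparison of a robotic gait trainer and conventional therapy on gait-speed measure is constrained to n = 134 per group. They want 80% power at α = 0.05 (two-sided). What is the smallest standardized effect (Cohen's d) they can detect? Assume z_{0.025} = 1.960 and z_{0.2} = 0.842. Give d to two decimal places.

For two independent groups of n = 134 each: d_min = (z_{α/2} + z_β)·√(2/n).
z-sum = 1.960 + 0.842 = 2.802.
d_min = 2.802 × √(2/134) = 2.802 × 0.1222 = 0.342.

d_min ≈ 0.34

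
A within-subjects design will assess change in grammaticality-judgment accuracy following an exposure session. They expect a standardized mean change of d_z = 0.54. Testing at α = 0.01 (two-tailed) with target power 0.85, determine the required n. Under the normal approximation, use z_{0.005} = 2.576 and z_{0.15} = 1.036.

For a paired (one-sample on differences) test: n = ((z_{α/2} + z_β) / d)².
z_{α/2} + z_β = 2.576 + 1.036 = 3.612.
n = (3.612 / 0.54)² = 6.689² = 44.74.
Round up.

n = 45 pairs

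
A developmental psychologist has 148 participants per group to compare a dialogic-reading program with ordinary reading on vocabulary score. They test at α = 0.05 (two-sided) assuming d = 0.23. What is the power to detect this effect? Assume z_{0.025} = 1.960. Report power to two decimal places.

For two equal groups, power = Φ(d·√(n/2) − z_{α/2}).
d·√(n/2) = 0.23 × √(148/2) = 0.23 × 8.602 = 1.979.
z_β = 1.979 − 1.960 = 0.019.
Power = Φ(0.019) = 0.507.

power ≈ 0.51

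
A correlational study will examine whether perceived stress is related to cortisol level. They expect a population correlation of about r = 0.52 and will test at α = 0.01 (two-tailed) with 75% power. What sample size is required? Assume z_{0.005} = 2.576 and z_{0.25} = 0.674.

n = 35

Fisher's z: C = ½·ln((1+r)/(1−r)) = ½·ln(3.1667) = 0.5763.
n = ((z_{α/2} + z_β)/C)² + 3.
(2.576 + 0.674) / 0.5763 = 3.250 / 0.5763 = 5.639.
n = 5.639² + 3 = 31.80 + 3 = 34.8.
Round up.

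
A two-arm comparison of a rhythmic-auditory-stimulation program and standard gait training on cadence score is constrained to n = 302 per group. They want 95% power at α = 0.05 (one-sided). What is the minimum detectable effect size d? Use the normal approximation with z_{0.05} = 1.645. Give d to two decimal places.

d_min ≈ 0.27

For two independent groups of n = 302 each: d_min = (z_{α} + z_β)·√(2/n).
z-sum = 1.645 + 1.645 = 3.290.
d_min = 3.290 × √(2/302) = 3.290 × 0.0814 = 0.268.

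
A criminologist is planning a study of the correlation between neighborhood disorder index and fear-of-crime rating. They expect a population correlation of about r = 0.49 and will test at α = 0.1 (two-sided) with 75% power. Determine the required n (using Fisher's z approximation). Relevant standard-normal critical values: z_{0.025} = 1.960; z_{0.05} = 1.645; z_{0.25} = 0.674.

n = 22

Fisher's z: C = ½·ln((1+r)/(1−r)) = ½·ln(2.9216) = 0.5361.
n = ((z_{α/2} + z_β)/C)² + 3.
(1.645 + 0.674) / 0.5361 = 2.319 / 0.5361 = 4.326.
n = 4.326² + 3 = 18.71 + 3 = 21.7.
Round up.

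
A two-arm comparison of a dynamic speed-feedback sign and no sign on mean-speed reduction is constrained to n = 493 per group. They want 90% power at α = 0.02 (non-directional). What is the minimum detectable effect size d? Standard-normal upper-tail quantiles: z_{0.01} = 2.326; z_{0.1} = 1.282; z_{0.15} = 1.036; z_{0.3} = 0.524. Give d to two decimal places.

d_min ≈ 0.23

For two independent groups of n = 493 each: d_min = (z_{α/2} + z_β)·√(2/n).
z-sum = 2.326 + 1.282 = 3.608.
d_min = 3.608 × √(2/493) = 3.608 × 0.0637 = 0.230.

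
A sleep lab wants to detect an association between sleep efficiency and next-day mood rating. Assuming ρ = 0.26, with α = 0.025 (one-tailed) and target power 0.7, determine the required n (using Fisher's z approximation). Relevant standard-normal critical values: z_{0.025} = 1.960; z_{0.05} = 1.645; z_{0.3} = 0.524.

Fisher's z: C = ½·ln((1+r)/(1−r)) = ½·ln(1.7027) = 0.2661.
n = ((z_{α} + z_β)/C)² + 3.
(1.960 + 0.524) / 0.2661 = 2.484 / 0.2661 = 9.335.
n = 9.335² + 3 = 87.14 + 3 = 90.1.
Round up.

n = 91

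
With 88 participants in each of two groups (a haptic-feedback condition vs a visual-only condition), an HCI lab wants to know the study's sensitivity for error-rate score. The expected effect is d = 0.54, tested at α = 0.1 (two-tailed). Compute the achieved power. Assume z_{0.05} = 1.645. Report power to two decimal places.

power ≈ 0.97

For two equal groups, power = Φ(d·√(n/2) − z_{α/2}).
d·√(n/2) = 0.54 × √(88/2) = 0.54 × 6.633 = 3.582.
z_β = 3.582 − 1.645 = 1.937.
Power = Φ(1.937) = 0.974.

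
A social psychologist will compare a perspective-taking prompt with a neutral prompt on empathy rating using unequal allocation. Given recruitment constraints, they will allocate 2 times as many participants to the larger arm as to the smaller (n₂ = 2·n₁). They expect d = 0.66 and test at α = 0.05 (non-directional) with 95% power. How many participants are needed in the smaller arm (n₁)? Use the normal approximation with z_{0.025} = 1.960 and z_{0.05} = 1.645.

With allocation ratio k = n₂/n₁ = 2, Var(x̄₁−x̄₂) = σ²(1/n₁ + 1/(k·n₁)) = σ²·(k+1)/(k·n₁).
So n₁ = (1 + 1/k)·((z_{α/2} + z_β)/d)² = 1.500 × (3.605/0.66)².
n₁ = 1.500 × 29.83 = 44.8.
Round up: n₁ = 45, giving n₂ = 2 × 45 = 90.

n₁ = 45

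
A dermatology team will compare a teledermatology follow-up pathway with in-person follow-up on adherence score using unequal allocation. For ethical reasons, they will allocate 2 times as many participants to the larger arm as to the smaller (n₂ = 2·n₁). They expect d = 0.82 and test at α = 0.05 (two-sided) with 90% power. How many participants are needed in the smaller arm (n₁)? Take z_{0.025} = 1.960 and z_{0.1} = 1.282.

n₁ = 24

With allocation ratio k = n₂/n₁ = 2, Var(x̄₁−x̄₂) = σ²(1/n₁ + 1/(k·n₁)) = σ²·(k+1)/(k·n₁).
So n₁ = (1 + 1/k)·((z_{α/2} + z_β)/d)² = 1.500 × (3.242/0.82)².
n₁ = 1.500 × 15.63 = 23.4.
Round up: n₁ = 24, giving n₂ = 2 × 24 = 48.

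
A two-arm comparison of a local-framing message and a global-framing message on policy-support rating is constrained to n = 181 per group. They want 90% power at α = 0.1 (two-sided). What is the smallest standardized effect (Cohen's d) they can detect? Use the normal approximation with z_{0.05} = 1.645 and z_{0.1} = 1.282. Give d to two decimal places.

For two independent groups of n = 181 each: d_min = (z_{α/2} + z_β)·√(2/n).
z-sum = 1.645 + 1.282 = 2.927.
d_min = 2.927 × √(2/181) = 2.927 × 0.1051 = 0.308.

d_min ≈ 0.31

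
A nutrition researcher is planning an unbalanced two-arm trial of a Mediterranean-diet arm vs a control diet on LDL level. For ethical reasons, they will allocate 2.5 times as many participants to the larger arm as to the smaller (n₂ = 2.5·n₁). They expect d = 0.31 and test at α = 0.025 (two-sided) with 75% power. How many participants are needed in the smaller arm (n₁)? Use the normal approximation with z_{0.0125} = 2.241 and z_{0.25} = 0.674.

n₁ = 124

With allocation ratio k = n₂/n₁ = 2.5, Var(x̄₁−x̄₂) = σ²(1/n₁ + 1/(k·n₁)) = σ²·(k+1)/(k·n₁).
So n₁ = (1 + 1/k)·((z_{α/2} + z_β)/d)² = 1.400 × (2.915/0.31)².
n₁ = 1.400 × 88.42 = 123.8.
Round up: n₁ = 124, giving n₂ = 2.5 × 124 = 310.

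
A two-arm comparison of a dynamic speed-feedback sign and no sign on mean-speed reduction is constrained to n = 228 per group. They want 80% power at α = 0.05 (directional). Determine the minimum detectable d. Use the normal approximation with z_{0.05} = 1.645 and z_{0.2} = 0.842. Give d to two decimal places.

d_min ≈ 0.23

For two independent groups of n = 228 each: d_min = (z_{α} + z_β)·√(2/n).
z-sum = 1.645 + 0.842 = 2.487.
d_min = 2.487 × √(2/228) = 2.487 × 0.0937 = 0.233.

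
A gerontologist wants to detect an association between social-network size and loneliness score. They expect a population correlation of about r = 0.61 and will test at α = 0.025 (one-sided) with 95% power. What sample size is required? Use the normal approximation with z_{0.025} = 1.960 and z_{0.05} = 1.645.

Fisher's z: C = ½·ln((1+r)/(1−r)) = ½·ln(4.1282) = 0.7089.
n = ((z_{α} + z_β)/C)² + 3.
(1.960 + 1.645) / 0.7089 = 3.605 / 0.7089 = 5.085.
n = 5.085² + 3 = 25.86 + 3 = 28.9.
Round up.

n = 29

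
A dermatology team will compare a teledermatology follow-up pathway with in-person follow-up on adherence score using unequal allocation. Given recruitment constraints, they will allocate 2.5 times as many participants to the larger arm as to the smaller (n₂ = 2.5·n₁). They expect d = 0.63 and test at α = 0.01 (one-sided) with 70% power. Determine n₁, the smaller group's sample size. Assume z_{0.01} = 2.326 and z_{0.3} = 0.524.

With allocation ratio k = n₂/n₁ = 2.5, Var(x̄₁−x̄₂) = σ²(1/n₁ + 1/(k·n₁)) = σ²·(k+1)/(k·n₁).
So n₁ = (1 + 1/k)·((z_{α} + z_β)/d)² = 1.400 × (2.850/0.63)².
n₁ = 1.400 × 20.46 = 28.7.
Round up: n₁ = 29, giving n₂ = ⌈2.5 × 29⌉ = ⌈72.5⌉ = 73.

n₁ = 29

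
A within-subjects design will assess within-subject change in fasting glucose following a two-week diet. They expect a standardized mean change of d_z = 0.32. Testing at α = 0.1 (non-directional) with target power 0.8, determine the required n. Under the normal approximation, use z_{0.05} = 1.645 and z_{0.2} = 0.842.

For a paired (one-sample on differences) test: n = ((z_{α/2} + z_β) / d)².
z_{α/2} + z_β = 1.645 + 0.842 = 2.487.
n = (2.487 / 0.32)² = 7.772² = 60.40.
Round up.

n = 61 pairs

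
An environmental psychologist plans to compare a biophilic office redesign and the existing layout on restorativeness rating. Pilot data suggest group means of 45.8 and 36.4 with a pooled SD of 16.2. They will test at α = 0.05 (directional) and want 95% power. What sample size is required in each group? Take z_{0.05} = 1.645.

n = 65 per group

Cohen's d = |M₁ − M₂| / SD_pooled = |45.8 − 36.4| / 16.2 = 9.4 / 16.2 = 0.580.
For two independent groups with equal n: n = 2·((z_{α} + z_β) / d)².
z_{α} + z_β = 1.645 + 1.645 = 3.290.
n = 2 × (3.290 / 0.580)² = 2 × 5.672² = 2 × 32.18 = 64.4.
Round up to the next whole participant.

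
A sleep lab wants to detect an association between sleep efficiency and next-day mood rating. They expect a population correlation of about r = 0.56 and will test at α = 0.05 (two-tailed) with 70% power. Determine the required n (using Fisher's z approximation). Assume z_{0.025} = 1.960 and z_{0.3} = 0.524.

n = 19

Fisher's z: C = ½·ln((1+r)/(1−r)) = ½·ln(3.5455) = 0.6328.
n = ((z_{α/2} + z_β)/C)² + 3.
(1.960 + 0.524) / 0.6328 = 2.484 / 0.6328 = 3.925.
n = 3.925² + 3 = 15.41 + 3 = 18.4.
Round up.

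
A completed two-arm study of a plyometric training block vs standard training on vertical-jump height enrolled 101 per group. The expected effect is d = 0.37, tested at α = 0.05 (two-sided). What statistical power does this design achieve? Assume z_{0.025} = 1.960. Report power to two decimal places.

For two equal groups, power = Φ(d·√(n/2) − z_{α/2}).
d·√(n/2) = 0.37 × √(101/2) = 0.37 × 7.106 = 2.629.
z_β = 2.629 − 1.960 = 0.669.
Power = Φ(0.669) = 0.748.

power ≈ 0.75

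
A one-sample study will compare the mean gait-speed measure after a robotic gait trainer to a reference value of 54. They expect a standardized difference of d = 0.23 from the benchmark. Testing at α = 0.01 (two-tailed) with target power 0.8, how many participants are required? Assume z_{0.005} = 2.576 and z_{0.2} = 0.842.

n = 221

For a one-sample test: n = ((z_{α/2} + z_β) / d)².
z_{α/2} + z_β = 2.576 + 0.842 = 3.418.
n = (3.418 / 0.23)² = 14.861² = 220.85.
Round up.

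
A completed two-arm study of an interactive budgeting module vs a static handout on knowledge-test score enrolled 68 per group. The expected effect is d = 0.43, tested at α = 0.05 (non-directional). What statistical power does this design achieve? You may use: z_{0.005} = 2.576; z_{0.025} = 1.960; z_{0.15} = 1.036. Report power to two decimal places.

For two equal groups, power = Φ(d·√(n/2) − z_{α/2}).
d·√(n/2) = 0.43 × √(68/2) = 0.43 × 5.831 = 2.507.
z_β = 2.507 − 1.960 = 0.547.
Power = Φ(0.547) = 0.708.

power ≈ 0.71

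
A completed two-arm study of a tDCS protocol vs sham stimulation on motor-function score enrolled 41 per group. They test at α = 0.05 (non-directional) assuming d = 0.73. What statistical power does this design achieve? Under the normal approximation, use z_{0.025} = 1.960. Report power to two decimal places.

power ≈ 0.91

For two equal groups, power = Φ(d·√(n/2) − z_{α/2}).
d·√(n/2) = 0.73 × √(41/2) = 0.73 × 4.528 = 3.305.
z_β = 3.305 − 1.960 = 1.345.
Power = Φ(1.345) = 0.911.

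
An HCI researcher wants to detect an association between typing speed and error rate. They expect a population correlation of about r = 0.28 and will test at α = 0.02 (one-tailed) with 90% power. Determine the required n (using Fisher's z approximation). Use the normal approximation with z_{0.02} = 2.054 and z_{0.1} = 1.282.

Fisher's z: C = ½·ln((1+r)/(1−r)) = ½·ln(1.7778) = 0.2877.
n = ((z_{α} + z_β)/C)² + 3.
(2.054 + 1.282) / 0.2877 = 3.336 / 0.2877 = 11.595.
n = 11.595² + 3 = 134.45 + 3 = 137.5.
Round up.

n = 138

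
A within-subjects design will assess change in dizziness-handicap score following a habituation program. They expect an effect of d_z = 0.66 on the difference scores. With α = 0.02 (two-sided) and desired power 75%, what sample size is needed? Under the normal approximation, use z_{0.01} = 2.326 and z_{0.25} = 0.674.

For a paired (one-sample on differences) test: n = ((z_{α/2} + z_β) / d)².
z_{α/2} + z_β = 2.326 + 0.674 = 3.000.
n = (3.000 / 0.66)² = 4.545² = 20.66.
Round up.

n = 21 pairs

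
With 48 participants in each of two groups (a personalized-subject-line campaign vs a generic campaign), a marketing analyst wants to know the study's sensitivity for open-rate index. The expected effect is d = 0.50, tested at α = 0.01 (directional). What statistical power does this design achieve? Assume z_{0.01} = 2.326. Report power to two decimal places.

power ≈ 0.55

For two equal groups, power = Φ(d·√(n/2) − z_{α}).
d·√(n/2) = 0.50 × √(48/2) = 0.50 × 4.899 = 2.449.
z_β = 2.449 − 2.326 = 0.123.
Power = Φ(0.123) = 0.549.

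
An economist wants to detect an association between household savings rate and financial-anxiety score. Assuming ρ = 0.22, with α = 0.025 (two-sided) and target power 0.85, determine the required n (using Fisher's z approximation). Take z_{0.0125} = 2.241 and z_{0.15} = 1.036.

n = 218

Fisher's z: C = ½·ln((1+r)/(1−r)) = ½·ln(1.5641) = 0.2237.
n = ((z_{α/2} + z_β)/C)² + 3.
(2.241 + 1.036) / 0.2237 = 3.277 / 0.2237 = 14.649.
n = 14.649² + 3 = 214.60 + 3 = 217.6.
Round up.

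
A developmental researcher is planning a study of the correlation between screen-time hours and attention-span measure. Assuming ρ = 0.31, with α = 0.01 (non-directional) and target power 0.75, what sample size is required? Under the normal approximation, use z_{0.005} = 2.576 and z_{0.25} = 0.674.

Fisher's z: C = ½·ln((1+r)/(1−r)) = ½·ln(1.8986) = 0.3205.
n = ((z_{α/2} + z_β)/C)² + 3.
(2.576 + 0.674) / 0.3205 = 3.250 / 0.3205 = 10.140.
n = 10.140² + 3 = 102.83 + 3 = 105.8.
Round up.

n = 106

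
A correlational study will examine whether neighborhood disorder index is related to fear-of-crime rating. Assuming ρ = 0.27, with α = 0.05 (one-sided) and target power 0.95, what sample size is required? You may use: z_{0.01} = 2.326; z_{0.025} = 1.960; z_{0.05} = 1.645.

n = 145

Fisher's z: C = ½·ln((1+r)/(1−r)) = ½·ln(1.7397) = 0.2769.
n = ((z_{α} + z_β)/C)² + 3.
(1.645 + 1.645) / 0.2769 = 3.290 / 0.2769 = 11.882.
n = 11.882² + 3 = 141.17 + 3 = 144.2.
Round up.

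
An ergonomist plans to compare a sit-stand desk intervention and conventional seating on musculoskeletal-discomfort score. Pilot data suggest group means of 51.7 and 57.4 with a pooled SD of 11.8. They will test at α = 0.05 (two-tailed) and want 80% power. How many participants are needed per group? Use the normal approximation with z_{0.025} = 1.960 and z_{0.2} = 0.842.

Cohen's d = |M₁ − M₂| / SD_pooled = |51.7 − 57.4| / 11.8 = 5.7 / 11.8 = 0.483.
For two independent groups with equal n: n = 2·((z_{α/2} + z_β) / d)².
z_{α/2} + z_β = 1.960 + 0.842 = 2.802.
n = 2 × (2.802 / 0.483)² = 2 × 5.801² = 2 × 33.65 = 67.3.
Round up to the next whole participant.

n = 68 per group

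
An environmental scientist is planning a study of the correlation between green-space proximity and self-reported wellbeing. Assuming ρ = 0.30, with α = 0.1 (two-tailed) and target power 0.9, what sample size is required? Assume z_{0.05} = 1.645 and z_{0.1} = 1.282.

n = 93

Fisher's z: C = ½·ln((1+r)/(1−r)) = ½·ln(1.8571) = 0.3095.
n = ((z_{α/2} + z_β)/C)² + 3.
(1.645 + 1.282) / 0.3095 = 2.927 / 0.3095 = 9.457.
n = 9.457² + 3 = 89.44 + 3 = 92.4.
Round up.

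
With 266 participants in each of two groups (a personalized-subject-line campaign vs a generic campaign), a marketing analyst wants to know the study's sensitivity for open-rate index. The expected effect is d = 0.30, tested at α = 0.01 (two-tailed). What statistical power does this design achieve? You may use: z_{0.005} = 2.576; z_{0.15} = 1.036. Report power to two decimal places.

power ≈ 0.81

For two equal groups, power = Φ(d·√(n/2) − z_{α/2}).
d·√(n/2) = 0.30 × √(266/2) = 0.30 × 11.533 = 3.460.
z_β = 3.460 − 2.576 = 0.884.
Power = Φ(0.884) = 0.812.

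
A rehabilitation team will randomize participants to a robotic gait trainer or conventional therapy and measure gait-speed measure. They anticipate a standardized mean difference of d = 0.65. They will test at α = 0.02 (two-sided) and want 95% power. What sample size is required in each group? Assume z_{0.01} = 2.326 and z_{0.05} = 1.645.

For two independent groups with equal n: n = 2·((z_{α/2} + z_β) / d)².
z_{α/2} + z_β = 2.326 + 1.645 = 3.971.
n = 2 × (3.971 / 0.65)² = 2 × 6.109² = 2 × 37.32 = 74.6.
Round up to the next whole participant.

n = 75 per group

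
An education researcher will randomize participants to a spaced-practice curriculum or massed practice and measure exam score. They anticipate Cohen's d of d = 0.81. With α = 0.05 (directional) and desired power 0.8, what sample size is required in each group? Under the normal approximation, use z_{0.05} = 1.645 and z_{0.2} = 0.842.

n = 19 per group

For two independent groups with equal n: n = 2·((z_{α} + z_β) / d)².
z_{α} + z_β = 1.645 + 0.842 = 2.487.
n = 2 × (2.487 / 0.81)² = 2 × 3.070² = 2 × 9.43 = 18.9.
Round up to the next whole participant.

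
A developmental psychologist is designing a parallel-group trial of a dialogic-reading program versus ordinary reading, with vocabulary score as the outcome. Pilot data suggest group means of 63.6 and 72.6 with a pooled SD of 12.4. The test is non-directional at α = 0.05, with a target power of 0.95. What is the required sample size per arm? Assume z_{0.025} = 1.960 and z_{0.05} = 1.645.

Cohen's d = |M₁ − M₂| / SD_pooled = |63.6 − 72.6| / 12.4 = 9.0 / 12.4 = 0.726.
For two independent groups with equal n: n = 2·((z_{α/2} + z_β) / d)².
z_{α/2} + z_β = 1.960 + 1.645 = 3.605.
n = 2 × (3.605 / 0.726)² = 2 × 4.966² = 2 × 24.66 = 49.3.
Round up to the next whole participant.

n = 50 per group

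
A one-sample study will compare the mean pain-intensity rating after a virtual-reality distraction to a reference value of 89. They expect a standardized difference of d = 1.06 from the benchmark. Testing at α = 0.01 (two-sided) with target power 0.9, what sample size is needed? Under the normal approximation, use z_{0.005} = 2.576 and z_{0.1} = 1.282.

n = 14

For a one-sample test: n = ((z_{α/2} + z_β) / d)².
z_{α/2} + z_β = 2.576 + 1.282 = 3.858.
n = (3.858 / 1.06)² = 3.640² = 13.25.
Round up.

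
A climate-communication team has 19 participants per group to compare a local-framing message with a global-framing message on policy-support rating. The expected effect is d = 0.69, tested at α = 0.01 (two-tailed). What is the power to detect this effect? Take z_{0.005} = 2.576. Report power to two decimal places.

For two equal groups, power = Φ(d·√(n/2) − z_{α/2}).
d·√(n/2) = 0.69 × √(19/2) = 0.69 × 3.082 = 2.127.
z_β = 2.127 − 2.576 = -0.449.
Power = Φ(-0.449) = 0.327.

power ≈ 0.33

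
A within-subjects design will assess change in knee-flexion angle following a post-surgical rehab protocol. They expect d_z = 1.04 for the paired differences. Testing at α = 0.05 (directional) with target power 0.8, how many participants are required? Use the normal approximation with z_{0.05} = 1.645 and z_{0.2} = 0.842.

For a paired (one-sample on differences) test: n = ((z_{α} + z_β) / d)².
z_{α} + z_β = 1.645 + 0.842 = 2.487.
n = (2.487 / 1.04)² = 2.391² = 5.72.
Round up.

n = 6 pairs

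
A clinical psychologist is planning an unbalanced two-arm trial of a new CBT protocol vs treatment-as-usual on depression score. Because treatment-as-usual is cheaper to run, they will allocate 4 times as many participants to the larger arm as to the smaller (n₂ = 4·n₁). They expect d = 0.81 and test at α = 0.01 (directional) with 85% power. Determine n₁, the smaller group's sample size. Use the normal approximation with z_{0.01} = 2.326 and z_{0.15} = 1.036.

n₁ = 22

With allocation ratio k = n₂/n₁ = 4, Var(x̄₁−x̄₂) = σ²(1/n₁ + 1/(k·n₁)) = σ²·(k+1)/(k·n₁).
So n₁ = (1 + 1/k)·((z_{α} + z_β)/d)² = 1.250 × (3.362/0.81)².
n₁ = 1.250 × 17.23 = 21.5.
Round up: n₁ = 22, giving n₂ = 4 × 22 = 88.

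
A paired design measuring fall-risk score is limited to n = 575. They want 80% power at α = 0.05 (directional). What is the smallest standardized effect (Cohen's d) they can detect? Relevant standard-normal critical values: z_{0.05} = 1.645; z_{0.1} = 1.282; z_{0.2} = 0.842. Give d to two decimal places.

For a single sample (or paired design) of n = 575: d_min = (z_{α} + z_β)/√n.
z-sum = 1.645 + 0.842 = 2.487.
d_min = 2.487 / √575 = 2.487 / 23.979 = 0.104.

d_min ≈ 0.10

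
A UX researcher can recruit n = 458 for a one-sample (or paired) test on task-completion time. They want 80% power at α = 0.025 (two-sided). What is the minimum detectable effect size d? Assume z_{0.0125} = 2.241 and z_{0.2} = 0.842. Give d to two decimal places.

For a single sample (or paired design) of n = 458: d_min = (z_{α/2} + z_β)/√n.
z-sum = 2.241 + 0.842 = 3.083.
d_min = 3.083 / √458 = 3.083 / 21.401 = 0.144.

d_min ≈ 0.14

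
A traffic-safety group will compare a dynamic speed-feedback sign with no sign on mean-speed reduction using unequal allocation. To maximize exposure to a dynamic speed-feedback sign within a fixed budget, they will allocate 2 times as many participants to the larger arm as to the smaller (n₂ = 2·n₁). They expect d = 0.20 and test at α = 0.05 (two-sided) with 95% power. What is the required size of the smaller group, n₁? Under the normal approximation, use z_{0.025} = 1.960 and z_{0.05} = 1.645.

With allocation ratio k = n₂/n₁ = 2, Var(x̄₁−x̄₂) = σ²(1/n₁ + 1/(k·n₁)) = σ²·(k+1)/(k·n₁).
So n₁ = (1 + 1/k)·((z_{α/2} + z_β)/d)² = 1.500 × (3.605/0.20)².
n₁ = 1.500 × 324.90 = 487.4.
Round up: n₁ = 488, giving n₂ = 2 × 488 = 976.

n₁ = 488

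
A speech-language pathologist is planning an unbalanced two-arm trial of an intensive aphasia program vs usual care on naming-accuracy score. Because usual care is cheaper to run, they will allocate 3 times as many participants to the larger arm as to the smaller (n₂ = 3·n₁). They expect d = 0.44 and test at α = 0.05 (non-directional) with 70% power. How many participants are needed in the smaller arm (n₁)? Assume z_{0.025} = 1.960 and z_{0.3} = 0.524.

With allocation ratio k = n₂/n₁ = 3, Var(x̄₁−x̄₂) = σ²(1/n₁ + 1/(k·n₁)) = σ²·(k+1)/(k·n₁).
So n₁ = (1 + 1/k)·((z_{α/2} + z_β)/d)² = 1.333 × (2.484/0.44)².
n₁ = 1.333 × 31.87 = 42.5.
Round up: n₁ = 43, giving n₂ = 3 × 43 = 129.

n₁ = 43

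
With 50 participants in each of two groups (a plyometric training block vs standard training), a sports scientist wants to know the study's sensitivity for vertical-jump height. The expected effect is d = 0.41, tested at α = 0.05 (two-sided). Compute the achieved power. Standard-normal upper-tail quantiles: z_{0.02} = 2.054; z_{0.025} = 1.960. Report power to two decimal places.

For two equal groups, power = Φ(d·√(n/2) − z_{α/2}).
d·√(n/2) = 0.41 × √(50/2) = 0.41 × 5.000 = 2.050.
z_β = 2.050 − 1.960 = 0.090.
Power = Φ(0.090) = 0.536.

power ≈ 0.54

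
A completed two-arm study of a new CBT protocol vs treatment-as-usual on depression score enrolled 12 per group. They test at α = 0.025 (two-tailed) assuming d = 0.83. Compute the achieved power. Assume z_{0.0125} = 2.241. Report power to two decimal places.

For two equal groups, power = Φ(d·√(n/2) − z_{α/2}).
d·√(n/2) = 0.83 × √(12/2) = 0.83 × 2.449 = 2.033.
z_β = 2.033 − 2.241 = -0.208.
Power = Φ(-0.208) = 0.418.

power ≈ 0.42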